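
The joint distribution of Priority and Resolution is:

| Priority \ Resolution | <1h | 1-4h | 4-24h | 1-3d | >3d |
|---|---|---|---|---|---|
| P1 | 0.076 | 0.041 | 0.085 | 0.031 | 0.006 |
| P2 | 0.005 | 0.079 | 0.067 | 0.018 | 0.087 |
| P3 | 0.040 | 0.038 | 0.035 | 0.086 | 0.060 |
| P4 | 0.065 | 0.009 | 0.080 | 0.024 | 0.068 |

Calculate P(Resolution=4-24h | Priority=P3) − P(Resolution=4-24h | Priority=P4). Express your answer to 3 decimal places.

P(Priority=P3) = 0.040 + 0.038 + 0.035 + 0.086 + 0.060 = 0.259; P(Resolution=4-24h | Priority=P3) = 0.035/0.259 = 0.1351.
P(Priority=P4) = 0.065 + 0.009 + 0.080 + 0.024 + 0.068 = 0.246; P(Resolution=4-24h | Priority=P4) = 0.080/0.246 = 0.3252.
Difference = -0.190.

-0.190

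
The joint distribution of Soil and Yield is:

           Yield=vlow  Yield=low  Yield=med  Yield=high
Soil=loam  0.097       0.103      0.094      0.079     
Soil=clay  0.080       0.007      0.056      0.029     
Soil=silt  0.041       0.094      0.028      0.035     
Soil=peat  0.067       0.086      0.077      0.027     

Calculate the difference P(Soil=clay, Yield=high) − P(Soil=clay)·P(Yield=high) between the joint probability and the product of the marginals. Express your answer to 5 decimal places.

-0.00024

P(Soil=clay) = 0.080 + 0.007 + 0.056 + 0.029 = 0.172.
P(Yield=high) = 0.079 + 0.029 + 0.035 + 0.027 = 0.170.
P(Soil=clay, Yield=high) − P(Soil=clay)P(Yield=high) = 0.029 − 0.172×0.170 = -0.00024.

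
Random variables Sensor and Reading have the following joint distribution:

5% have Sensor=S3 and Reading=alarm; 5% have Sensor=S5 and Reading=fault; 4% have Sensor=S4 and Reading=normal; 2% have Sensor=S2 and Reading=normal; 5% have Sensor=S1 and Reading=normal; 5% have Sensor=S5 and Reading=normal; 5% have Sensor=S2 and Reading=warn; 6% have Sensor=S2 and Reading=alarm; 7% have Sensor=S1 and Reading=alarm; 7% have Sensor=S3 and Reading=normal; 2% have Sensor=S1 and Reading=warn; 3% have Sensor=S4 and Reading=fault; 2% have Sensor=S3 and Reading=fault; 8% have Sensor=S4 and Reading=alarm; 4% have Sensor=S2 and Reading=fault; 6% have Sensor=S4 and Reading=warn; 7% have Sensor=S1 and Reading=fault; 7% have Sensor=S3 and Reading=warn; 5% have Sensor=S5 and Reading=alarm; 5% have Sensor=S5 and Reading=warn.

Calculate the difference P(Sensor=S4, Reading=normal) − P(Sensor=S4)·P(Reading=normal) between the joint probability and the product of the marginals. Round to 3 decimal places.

P(Sensor=S4) = 0.04 + 0.06 + 0.08 + 0.03 = 0.21.
P(Reading=normal) = 0.05 + 0.02 + 0.07 + 0.04 + 0.05 = 0.23.
P(Sensor=S4, Reading=normal) − P(Sensor=S4)P(Reading=normal) = 0.04 − 0.21×0.23 = -0.008.

-0.008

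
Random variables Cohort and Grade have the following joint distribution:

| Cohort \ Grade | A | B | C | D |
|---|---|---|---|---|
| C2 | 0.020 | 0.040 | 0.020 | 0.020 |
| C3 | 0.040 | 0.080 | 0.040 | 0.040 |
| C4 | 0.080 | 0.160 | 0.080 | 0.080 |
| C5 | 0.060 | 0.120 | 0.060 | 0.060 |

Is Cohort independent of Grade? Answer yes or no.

Every cell satisfies P(Cohort,Grade) = P(Cohort)·P(Grade). For instance P(Cohort=C5) = 0.300, P(Grade=C) = 0.200, and 0.300×0.200 = 0.060 matches the joint entry. So Cohort and Grade are independent.

yes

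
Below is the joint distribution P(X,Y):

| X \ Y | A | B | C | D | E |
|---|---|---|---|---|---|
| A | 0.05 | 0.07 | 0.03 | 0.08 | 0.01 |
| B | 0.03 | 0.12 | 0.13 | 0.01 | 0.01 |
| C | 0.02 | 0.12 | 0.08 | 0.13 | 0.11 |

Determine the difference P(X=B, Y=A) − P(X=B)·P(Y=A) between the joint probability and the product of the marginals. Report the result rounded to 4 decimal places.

P(X=B) = 0.03 + 0.12 + 0.13 + 0.01 + 0.01 = 0.30.
P(Y=A) = 0.05 + 0.03 + 0.02 = 0.10.
P(X=B, Y=A) − P(X=B)P(Y=A) = 0.03 − 0.30×0.10 = 0.0000.

0.0000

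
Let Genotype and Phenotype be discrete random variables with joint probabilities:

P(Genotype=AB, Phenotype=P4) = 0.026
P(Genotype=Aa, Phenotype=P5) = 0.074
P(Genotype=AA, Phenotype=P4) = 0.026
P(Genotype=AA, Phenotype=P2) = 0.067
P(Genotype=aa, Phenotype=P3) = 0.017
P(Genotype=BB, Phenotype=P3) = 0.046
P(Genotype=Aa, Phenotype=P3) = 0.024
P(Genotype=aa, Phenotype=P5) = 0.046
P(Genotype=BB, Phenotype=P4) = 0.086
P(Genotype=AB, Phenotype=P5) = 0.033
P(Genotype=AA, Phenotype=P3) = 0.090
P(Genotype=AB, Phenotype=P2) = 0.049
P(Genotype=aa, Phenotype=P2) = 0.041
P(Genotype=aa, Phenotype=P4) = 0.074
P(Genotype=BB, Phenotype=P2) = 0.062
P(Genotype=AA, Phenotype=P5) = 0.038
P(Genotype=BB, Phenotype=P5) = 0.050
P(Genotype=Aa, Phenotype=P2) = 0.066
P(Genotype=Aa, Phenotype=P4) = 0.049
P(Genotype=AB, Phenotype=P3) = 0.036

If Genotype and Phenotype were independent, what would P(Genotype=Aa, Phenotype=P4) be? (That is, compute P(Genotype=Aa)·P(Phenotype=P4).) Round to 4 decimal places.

0.0556

P(Genotype=Aa) = 0.066 + 0.024 + 0.049 + 0.074 = 0.213.
P(Phenotype=P4) = 0.026 + 0.049 + 0.074 + 0.026 + 0.086 = 0.261.
Product: 0.213 × 0.261 = 0.0556.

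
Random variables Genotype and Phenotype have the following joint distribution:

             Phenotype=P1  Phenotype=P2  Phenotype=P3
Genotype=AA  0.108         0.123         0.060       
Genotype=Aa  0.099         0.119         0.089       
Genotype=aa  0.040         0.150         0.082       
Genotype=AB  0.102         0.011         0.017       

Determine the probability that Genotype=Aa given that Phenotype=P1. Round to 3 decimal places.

0.284

P(Phenotype=P1) = 0.108 + 0.099 + 0.040 + 0.102 = 0.349.
P(Genotype=Aa | Phenotype=P1) = 0.099/0.349 = 0.284.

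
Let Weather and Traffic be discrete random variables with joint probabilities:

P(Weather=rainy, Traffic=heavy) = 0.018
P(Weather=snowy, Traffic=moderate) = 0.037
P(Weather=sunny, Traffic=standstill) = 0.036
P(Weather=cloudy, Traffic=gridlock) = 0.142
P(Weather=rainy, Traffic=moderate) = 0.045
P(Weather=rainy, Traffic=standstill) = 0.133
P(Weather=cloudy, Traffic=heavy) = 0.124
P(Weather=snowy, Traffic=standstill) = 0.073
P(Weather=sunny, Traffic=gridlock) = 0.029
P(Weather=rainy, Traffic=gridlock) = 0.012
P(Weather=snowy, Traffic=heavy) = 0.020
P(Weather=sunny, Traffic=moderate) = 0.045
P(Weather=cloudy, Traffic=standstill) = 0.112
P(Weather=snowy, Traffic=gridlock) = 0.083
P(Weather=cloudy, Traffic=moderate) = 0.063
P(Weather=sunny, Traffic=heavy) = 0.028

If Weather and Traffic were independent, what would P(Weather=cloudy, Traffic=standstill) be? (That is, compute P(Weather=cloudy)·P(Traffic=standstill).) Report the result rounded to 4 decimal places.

P(Weather=cloudy) = 0.063 + 0.124 + 0.142 + 0.112 = 0.441.
P(Traffic=standstill) = 0.036 + 0.112 + 0.133 + 0.073 = 0.354.
Product: 0.441 × 0.354 = 0.1561.

0.1561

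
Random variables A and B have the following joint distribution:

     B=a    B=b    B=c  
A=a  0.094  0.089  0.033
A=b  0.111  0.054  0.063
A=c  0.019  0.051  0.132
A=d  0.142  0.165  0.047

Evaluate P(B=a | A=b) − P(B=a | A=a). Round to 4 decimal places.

0.0517

P(A=b) = 0.111 + 0.054 + 0.063 = 0.228; P(B=a | A=b) = 0.111/0.228 = 0.48684.
P(A=a) = 0.094 + 0.089 + 0.033 = 0.216; P(B=a | A=a) = 0.094/0.216 = 0.43519.
Difference = 0.0517.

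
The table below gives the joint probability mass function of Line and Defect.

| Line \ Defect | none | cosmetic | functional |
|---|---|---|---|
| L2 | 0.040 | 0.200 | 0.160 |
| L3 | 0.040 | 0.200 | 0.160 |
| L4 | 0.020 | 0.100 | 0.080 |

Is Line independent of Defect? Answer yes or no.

Every cell satisfies P(Line,Defect) = P(Line)·P(Defect). For instance P(Line=L4) = 0.200, P(Defect=functional) = 0.400, and 0.200×0.400 = 0.080 matches the joint entry. So Line and Defect are independent.

yes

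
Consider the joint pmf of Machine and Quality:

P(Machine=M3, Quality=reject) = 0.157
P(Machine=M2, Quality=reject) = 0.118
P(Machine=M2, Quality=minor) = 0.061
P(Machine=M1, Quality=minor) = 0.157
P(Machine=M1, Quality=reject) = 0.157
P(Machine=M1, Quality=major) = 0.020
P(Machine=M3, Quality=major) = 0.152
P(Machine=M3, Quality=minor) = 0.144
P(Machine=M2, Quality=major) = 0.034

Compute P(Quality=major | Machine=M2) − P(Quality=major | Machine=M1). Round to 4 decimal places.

0.0997

P(Machine=M2) = 0.061 + 0.034 + 0.118 = 0.213; P(Quality=major | Machine=M2) = 0.034/0.213 = 0.15962.
P(Machine=M1) = 0.157 + 0.020 + 0.157 = 0.334; P(Quality=major | Machine=M1) = 0.020/0.334 = 0.05988.
Difference = 0.0997.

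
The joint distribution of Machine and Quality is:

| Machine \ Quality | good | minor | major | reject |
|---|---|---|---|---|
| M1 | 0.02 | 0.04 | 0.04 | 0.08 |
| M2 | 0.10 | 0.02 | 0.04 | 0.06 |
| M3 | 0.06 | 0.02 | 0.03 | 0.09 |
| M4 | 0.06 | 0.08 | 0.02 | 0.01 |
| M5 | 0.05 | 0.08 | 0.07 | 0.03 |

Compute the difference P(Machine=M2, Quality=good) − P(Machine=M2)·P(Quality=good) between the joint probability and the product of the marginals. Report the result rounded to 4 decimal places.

P(Machine=M2) = 0.10 + 0.02 + 0.04 + 0.06 = 0.22.
P(Quality=good) = 0.02 + 0.10 + 0.06 + 0.06 + 0.05 = 0.29.
P(Machine=M2, Quality=good) − P(Machine=M2)P(Quality=good) = 0.10 − 0.22×0.29 = 0.0362.

0.0362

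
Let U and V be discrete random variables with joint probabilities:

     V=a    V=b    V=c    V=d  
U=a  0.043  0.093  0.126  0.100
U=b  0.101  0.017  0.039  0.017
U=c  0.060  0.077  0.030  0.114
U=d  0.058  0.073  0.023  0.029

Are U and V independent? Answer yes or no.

no

P(U=b) = 0.174 and P(V=a) = 0.262, so their product is 0.04559, but P(U=b, V=a) = 0.101. Since these differ, U and V are not independent.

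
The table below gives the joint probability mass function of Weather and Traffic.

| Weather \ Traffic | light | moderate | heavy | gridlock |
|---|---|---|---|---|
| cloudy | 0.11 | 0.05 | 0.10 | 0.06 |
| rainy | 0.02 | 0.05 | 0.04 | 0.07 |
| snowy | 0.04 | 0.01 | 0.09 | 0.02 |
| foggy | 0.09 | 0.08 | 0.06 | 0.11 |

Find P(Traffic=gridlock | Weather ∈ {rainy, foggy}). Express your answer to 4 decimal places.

P(Weather=rainy) = 0.02 + 0.05 + 0.04 + 0.07 = 0.18.
P(Weather=foggy) = 0.09 + 0.08 + 0.06 + 0.11 = 0.34.
P(Weather ∈ {rainy, foggy}) = 0.18 + 0.34 = 0.52; P(Traffic=gridlock, Weather ∈ {rainy, foggy}) = 0.07 + 0.11 = 0.18.
P(Traffic=gridlock | Weather ∈ {rainy, foggy}) = 0.18/0.52 = 0.3462.

0.3462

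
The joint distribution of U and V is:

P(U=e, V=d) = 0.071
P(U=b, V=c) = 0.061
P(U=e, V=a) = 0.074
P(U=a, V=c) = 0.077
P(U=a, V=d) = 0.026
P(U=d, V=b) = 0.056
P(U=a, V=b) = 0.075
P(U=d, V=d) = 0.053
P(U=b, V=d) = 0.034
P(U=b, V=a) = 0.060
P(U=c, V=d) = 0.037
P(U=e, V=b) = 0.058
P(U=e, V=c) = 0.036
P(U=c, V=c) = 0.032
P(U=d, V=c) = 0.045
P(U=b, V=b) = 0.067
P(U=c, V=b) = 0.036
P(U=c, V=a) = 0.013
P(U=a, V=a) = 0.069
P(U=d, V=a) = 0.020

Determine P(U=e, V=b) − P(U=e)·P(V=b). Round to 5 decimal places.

P(U=e) = 0.074 + 0.058 + 0.036 + 0.071 = 0.239.
P(V=b) = 0.075 + 0.067 + 0.036 + 0.056 + 0.058 = 0.292.
P(U=e, V=b) − P(U=e)P(V=b) = 0.058 − 0.239×0.292 = -0.01179.

-0.01179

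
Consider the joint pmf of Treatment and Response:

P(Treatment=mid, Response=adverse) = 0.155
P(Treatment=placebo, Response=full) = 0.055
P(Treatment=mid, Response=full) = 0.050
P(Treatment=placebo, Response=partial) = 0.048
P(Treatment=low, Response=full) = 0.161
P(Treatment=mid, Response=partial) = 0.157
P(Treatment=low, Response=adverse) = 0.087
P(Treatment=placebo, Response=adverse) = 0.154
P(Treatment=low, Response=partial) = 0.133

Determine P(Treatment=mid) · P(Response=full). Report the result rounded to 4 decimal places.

0.0963

P(Treatment=mid) = 0.157 + 0.050 + 0.155 = 0.362.
P(Response=full) = 0.055 + 0.161 + 0.050 = 0.266.
Product: 0.362 × 0.266 = 0.0963.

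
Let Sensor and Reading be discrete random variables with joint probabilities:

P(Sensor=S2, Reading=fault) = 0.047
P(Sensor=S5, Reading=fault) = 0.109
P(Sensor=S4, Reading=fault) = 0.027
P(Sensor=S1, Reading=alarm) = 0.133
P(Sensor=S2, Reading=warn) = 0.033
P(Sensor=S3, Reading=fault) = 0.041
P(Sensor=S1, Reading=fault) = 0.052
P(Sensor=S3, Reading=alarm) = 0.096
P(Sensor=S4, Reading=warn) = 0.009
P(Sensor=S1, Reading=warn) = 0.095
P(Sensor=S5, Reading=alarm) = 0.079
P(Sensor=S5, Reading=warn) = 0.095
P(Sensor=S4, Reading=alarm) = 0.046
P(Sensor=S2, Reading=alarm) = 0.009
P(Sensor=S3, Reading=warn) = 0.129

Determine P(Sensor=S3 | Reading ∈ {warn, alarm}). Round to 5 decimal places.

0.31077

P(Reading=warn) = 0.095 + 0.033 + 0.129 + 0.009 + 0.095 = 0.361.
P(Reading=alarm) = 0.133 + 0.009 + 0.096 + 0.046 + 0.079 = 0.363.
P(Reading ∈ {warn, alarm}) = 0.361 + 0.363 = 0.724; P(Sensor=S3, Reading ∈ {warn, alarm}) = 0.129 + 0.096 = 0.225.
P(Sensor=S3 | Reading ∈ {warn, alarm}) = 0.225/0.724 = 0.31077.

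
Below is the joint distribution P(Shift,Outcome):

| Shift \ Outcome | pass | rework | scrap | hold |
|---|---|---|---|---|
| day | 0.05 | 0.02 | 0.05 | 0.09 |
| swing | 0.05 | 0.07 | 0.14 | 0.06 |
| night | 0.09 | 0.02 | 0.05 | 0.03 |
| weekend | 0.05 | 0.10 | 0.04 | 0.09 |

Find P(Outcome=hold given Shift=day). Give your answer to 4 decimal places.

0.4286

P(Shift=day) = 0.05 + 0.02 + 0.05 + 0.09 = 0.21.
P(Outcome=hold | Shift=day) = 0.09/0.21 = 0.4286.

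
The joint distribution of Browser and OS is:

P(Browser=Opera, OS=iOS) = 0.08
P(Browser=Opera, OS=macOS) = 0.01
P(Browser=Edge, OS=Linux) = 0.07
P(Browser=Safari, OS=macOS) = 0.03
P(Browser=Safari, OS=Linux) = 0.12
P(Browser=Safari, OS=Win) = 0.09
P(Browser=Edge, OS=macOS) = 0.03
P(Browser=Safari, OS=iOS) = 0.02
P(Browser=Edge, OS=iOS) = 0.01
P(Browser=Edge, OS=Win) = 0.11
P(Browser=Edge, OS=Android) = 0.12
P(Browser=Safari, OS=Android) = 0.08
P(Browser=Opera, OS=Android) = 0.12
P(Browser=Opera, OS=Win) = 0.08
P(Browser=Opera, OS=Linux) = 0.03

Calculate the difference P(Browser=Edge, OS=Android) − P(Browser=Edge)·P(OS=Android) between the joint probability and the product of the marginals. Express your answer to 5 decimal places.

P(Browser=Edge) = 0.11 + 0.03 + 0.07 + 0.01 + 0.12 = 0.34.
P(OS=Android) = 0.08 + 0.12 + 0.12 = 0.32.
P(Browser=Edge, OS=Android) − P(Browser=Edge)P(OS=Android) = 0.12 − 0.34×0.32 = 0.01120.

0.01120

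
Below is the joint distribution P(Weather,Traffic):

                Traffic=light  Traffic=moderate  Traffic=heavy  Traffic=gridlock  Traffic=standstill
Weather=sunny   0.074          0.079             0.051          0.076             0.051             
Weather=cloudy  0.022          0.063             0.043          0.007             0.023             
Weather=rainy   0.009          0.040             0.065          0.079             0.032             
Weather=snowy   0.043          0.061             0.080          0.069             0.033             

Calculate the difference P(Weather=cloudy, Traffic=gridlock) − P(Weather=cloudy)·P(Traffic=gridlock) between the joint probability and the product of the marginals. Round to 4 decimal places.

-0.0295

P(Weather=cloudy) = 0.022 + 0.063 + 0.043 + 0.007 + 0.023 = 0.158.
P(Traffic=gridlock) = 0.076 + 0.007 + 0.079 + 0.069 = 0.231.
P(Weather=cloudy, Traffic=gridlock) − P(Weather=cloudy)P(Traffic=gridlock) = 0.007 − 0.158×0.231 = -0.0295.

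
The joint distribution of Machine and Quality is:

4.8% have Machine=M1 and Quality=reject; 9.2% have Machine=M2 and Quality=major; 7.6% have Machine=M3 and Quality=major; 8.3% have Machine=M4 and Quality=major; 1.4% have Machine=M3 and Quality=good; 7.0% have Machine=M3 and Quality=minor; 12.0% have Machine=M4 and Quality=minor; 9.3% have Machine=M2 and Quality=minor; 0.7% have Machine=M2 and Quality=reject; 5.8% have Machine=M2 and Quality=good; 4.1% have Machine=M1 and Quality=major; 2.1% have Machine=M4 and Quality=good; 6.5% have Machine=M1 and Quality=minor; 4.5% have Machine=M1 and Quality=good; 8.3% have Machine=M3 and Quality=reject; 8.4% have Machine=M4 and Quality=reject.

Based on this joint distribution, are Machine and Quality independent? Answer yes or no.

P(Machine=M2) = 0.250 and P(Quality=reject) = 0.222, so their product is 0.05550, but P(Machine=M2, Quality=reject) = 0.007. Since these differ, Machine and Quality are not independent.

no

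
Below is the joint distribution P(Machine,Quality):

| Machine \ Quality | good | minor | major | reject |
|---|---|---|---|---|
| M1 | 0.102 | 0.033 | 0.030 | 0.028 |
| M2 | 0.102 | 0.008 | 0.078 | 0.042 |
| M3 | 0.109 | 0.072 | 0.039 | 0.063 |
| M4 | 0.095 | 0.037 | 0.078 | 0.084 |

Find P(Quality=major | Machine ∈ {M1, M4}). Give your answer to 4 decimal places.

P(Machine=M1) = 0.102 + 0.033 + 0.030 + 0.028 = 0.193.
P(Machine=M4) = 0.095 + 0.037 + 0.078 + 0.084 = 0.294.
P(Machine ∈ {M1, M4}) = 0.193 + 0.294 = 0.487; P(Quality=major, Machine ∈ {M1, M4}) = 0.030 + 0.078 = 0.108.
P(Quality=major | Machine ∈ {M1, M4}) = 0.108/0.487 = 0.2218.

0.2218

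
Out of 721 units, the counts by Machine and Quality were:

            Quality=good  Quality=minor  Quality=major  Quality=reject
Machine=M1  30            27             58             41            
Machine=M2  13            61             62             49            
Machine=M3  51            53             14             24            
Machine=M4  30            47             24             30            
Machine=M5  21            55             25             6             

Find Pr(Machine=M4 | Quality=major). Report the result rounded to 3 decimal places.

Total with Quality=major: 58 + 62 + 14 + 24 + 25 = 183.
P(Machine=M4 | Quality=major) = 24/183 = 0.131.

0.131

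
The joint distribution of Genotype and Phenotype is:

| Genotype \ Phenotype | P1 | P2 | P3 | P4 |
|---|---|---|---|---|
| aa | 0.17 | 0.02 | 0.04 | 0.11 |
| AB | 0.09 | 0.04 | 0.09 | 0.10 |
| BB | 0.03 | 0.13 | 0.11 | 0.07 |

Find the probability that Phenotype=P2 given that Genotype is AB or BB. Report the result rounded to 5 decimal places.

0.25758

P(Genotype=AB) = 0.09 + 0.04 + 0.09 + 0.10 = 0.32.
P(Genotype=BB) = 0.03 + 0.13 + 0.11 + 0.07 = 0.34.
P(Genotype ∈ {AB, BB}) = 0.32 + 0.34 = 0.66; P(Phenotype=P2, Genotype ∈ {AB, BB}) = 0.04 + 0.13 = 0.17.
P(Phenotype=P2 | Genotype ∈ {AB, BB}) = 0.17/0.66 = 0.25758.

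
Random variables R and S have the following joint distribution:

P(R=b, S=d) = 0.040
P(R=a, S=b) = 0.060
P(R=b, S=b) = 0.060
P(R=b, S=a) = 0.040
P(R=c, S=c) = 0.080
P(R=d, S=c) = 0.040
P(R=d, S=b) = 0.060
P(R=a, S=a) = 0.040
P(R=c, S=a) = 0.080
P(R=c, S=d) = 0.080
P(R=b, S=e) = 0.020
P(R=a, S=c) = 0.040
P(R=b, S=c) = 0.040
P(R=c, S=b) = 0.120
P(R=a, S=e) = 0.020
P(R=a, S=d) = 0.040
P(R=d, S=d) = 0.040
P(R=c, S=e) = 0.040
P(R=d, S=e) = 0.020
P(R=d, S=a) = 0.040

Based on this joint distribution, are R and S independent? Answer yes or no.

Every cell satisfies P(R,S) = P(R)·P(S). For instance P(R=b) = 0.200, P(S=e) = 0.100, and 0.200×0.100 = 0.020 matches the joint entry. So R and S are independent.

yes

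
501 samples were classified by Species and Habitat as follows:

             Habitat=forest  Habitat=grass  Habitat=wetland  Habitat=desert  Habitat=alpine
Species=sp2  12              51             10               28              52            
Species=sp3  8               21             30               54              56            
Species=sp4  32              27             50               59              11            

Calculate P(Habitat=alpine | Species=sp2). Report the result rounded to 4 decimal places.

Total with Species=sp2: 12 + 51 + 10 + 28 + 52 = 153.
P(Habitat=alpine | Species=sp2) = 52/153 = 0.3399.

0.3399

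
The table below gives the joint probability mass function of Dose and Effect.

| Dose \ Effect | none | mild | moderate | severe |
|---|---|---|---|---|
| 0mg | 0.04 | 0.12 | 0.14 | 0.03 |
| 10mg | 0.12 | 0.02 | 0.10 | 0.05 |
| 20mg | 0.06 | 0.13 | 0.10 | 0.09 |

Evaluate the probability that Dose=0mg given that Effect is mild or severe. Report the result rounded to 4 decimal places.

0.3409

P(Effect=mild) = 0.12 + 0.02 + 0.13 = 0.27.
P(Effect=severe) = 0.03 + 0.05 + 0.09 = 0.17.
P(Effect ∈ {mild, severe}) = 0.27 + 0.17 = 0.44; P(Dose=0mg, Effect ∈ {mild, severe}) = 0.12 + 0.03 = 0.15.
P(Dose=0mg | Effect ∈ {mild, severe}) = 0.15/0.44 = 0.3409.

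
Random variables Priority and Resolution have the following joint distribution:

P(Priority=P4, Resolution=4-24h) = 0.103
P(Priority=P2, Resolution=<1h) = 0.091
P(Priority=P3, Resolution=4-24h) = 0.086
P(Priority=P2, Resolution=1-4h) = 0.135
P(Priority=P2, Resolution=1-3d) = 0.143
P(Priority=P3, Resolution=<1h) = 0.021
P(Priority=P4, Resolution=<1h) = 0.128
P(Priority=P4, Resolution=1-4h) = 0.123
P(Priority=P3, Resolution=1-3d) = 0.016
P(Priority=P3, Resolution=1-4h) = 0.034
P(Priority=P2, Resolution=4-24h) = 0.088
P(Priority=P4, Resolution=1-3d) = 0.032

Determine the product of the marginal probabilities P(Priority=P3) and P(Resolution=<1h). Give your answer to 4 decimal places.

0.0377

P(Priority=P3) = 0.021 + 0.034 + 0.086 + 0.016 = 0.157.
P(Resolution=<1h) = 0.091 + 0.021 + 0.128 = 0.240.
Product: 0.157 × 0.240 = 0.0377.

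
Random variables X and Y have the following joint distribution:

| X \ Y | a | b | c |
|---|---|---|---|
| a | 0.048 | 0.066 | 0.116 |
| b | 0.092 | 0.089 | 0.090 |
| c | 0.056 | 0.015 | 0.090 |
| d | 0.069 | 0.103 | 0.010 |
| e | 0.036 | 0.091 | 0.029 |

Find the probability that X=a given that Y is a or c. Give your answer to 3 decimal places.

P(Y=a) = 0.048 + 0.092 + 0.056 + 0.069 + 0.036 = 0.301.
P(Y=c) = 0.116 + 0.090 + 0.090 + 0.010 + 0.029 = 0.335.
P(Y ∈ {a, c}) = 0.301 + 0.335 = 0.636; P(X=a, Y ∈ {a, c}) = 0.048 + 0.116 = 0.164.
P(X=a | Y ∈ {a, c}) = 0.164/0.636 = 0.258.

0.258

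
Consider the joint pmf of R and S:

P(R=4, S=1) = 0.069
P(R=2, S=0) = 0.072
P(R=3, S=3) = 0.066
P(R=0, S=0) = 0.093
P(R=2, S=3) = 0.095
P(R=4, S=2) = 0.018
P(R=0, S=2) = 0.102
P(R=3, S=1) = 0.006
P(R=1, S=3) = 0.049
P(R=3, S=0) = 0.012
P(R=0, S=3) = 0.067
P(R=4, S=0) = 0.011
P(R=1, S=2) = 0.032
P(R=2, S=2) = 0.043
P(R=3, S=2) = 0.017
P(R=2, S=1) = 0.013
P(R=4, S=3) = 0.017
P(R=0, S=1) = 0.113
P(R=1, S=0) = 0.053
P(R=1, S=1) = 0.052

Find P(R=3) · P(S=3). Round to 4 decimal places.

0.0297

P(R=3) = 0.012 + 0.006 + 0.017 + 0.066 = 0.101.
P(S=3) = 0.067 + 0.049 + 0.095 + 0.066 + 0.017 = 0.294.
Product: 0.101 × 0.294 = 0.0297.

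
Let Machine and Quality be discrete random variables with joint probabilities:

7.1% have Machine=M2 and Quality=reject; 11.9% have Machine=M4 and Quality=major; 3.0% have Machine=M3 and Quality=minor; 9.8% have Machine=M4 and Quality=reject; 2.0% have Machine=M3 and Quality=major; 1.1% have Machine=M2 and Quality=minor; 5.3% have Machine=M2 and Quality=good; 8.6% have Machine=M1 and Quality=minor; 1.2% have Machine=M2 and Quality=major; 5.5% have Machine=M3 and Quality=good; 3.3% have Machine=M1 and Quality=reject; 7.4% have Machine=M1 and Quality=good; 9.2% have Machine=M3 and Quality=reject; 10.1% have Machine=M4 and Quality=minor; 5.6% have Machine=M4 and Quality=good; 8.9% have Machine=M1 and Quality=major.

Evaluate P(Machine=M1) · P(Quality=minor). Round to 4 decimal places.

0.0643

P(Machine=M1) = 0.074 + 0.086 + 0.089 + 0.033 = 0.282.
P(Quality=minor) = 0.086 + 0.011 + 0.030 + 0.101 = 0.228.
Product: 0.282 × 0.228 = 0.0643.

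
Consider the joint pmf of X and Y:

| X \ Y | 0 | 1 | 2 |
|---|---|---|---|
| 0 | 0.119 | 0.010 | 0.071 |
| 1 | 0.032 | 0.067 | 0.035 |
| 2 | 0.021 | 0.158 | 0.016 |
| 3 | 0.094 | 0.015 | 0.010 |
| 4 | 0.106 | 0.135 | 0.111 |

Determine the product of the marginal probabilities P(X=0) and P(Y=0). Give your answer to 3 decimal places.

P(X=0) = 0.119 + 0.010 + 0.071 = 0.200.
P(Y=0) = 0.119 + 0.032 + 0.021 + 0.094 + 0.106 = 0.372.
Product: 0.200 × 0.372 = 0.074.

0.074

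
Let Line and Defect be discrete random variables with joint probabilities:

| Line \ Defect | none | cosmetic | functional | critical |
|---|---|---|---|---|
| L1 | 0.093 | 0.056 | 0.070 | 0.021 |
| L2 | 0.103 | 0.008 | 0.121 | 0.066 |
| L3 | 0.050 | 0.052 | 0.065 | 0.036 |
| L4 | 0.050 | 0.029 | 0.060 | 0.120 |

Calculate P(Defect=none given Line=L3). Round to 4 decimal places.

0.2463

P(Line=L3) = 0.050 + 0.052 + 0.065 + 0.036 = 0.203.
P(Defect=none | Line=L3) = 0.050/0.203 = 0.2463.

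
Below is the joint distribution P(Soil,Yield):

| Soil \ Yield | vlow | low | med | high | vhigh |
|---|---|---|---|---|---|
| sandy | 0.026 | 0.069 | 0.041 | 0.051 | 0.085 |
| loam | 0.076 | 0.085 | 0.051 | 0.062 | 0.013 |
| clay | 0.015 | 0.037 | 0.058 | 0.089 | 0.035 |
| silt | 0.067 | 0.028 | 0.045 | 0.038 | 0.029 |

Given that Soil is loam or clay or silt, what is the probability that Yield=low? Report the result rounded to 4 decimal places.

0.2060

P(Soil=loam) = 0.076 + 0.085 + 0.051 + 0.062 + 0.013 = 0.287.
P(Soil=clay) = 0.015 + 0.037 + 0.058 + 0.089 + 0.035 = 0.234.
P(Soil=silt) = 0.067 + 0.028 + 0.045 + 0.038 + 0.029 = 0.207.
P(Soil ∈ {loam, clay, silt}) = 0.287 + 0.234 + 0.207 = 0.728; P(Yield=low, Soil ∈ {loam, clay, silt}) = 0.085 + 0.037 + 0.028 = 0.150.
P(Yield=low | Soil ∈ {loam, clay, silt}) = 0.150/0.728 = 0.2060.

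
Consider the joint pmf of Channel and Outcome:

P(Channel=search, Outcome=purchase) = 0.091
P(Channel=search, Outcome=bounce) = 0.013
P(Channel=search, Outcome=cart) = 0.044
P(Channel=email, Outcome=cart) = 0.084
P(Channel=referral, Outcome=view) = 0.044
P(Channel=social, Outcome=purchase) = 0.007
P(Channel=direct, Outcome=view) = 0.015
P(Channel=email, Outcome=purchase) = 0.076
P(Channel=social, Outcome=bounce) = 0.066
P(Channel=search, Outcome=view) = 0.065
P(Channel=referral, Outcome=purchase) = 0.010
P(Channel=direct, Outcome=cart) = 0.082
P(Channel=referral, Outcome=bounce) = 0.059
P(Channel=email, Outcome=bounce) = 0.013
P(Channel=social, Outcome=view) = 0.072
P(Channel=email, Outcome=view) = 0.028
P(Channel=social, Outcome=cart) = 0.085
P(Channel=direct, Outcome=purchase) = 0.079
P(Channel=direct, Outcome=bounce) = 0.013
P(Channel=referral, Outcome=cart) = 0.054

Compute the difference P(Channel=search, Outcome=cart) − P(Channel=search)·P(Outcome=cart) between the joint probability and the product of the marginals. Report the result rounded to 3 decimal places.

-0.030

P(Channel=search) = 0.013 + 0.065 + 0.044 + 0.091 = 0.213.
P(Outcome=cart) = 0.084 + 0.044 + 0.085 + 0.082 + 0.054 = 0.349.
P(Channel=search, Outcome=cart) − P(Channel=search)P(Outcome=cart) = 0.044 − 0.213×0.349 = -0.030.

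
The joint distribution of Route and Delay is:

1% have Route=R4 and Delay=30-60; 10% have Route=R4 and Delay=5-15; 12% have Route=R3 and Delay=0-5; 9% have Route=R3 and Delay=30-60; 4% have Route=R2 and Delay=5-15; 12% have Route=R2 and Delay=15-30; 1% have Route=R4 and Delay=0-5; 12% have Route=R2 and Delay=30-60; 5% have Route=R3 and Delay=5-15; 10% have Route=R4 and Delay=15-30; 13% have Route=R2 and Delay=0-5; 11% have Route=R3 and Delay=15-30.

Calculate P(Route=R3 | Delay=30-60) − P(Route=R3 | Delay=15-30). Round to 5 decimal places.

0.07576

P(Delay=30-60) = 0.12 + 0.09 + 0.01 = 0.22; P(Route=R3 | Delay=30-60) = 0.09/0.22 = 0.409091.
P(Delay=15-30) = 0.12 + 0.11 + 0.10 = 0.33; P(Route=R3 | Delay=15-30) = 0.11/0.33 = 0.333333.
Difference = 0.07576.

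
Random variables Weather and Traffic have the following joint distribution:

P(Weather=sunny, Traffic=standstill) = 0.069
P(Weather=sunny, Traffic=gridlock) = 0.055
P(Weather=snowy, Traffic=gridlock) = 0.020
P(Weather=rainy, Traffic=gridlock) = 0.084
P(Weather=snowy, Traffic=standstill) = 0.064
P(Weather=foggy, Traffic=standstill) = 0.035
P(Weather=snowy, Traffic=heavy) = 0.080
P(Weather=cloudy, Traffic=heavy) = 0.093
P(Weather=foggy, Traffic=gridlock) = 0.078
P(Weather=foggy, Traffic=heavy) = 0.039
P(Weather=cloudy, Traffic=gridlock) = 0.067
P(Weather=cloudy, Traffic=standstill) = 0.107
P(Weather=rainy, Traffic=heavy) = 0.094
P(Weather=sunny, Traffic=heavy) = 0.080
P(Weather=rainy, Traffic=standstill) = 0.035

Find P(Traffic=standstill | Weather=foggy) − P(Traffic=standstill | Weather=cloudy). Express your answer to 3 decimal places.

-0.170

P(Weather=foggy) = 0.039 + 0.078 + 0.035 = 0.152; P(Traffic=standstill | Weather=foggy) = 0.035/0.152 = 0.2303.
P(Weather=cloudy) = 0.093 + 0.067 + 0.107 = 0.267; P(Traffic=standstill | Weather=cloudy) = 0.107/0.267 = 0.4007.
Difference = -0.170.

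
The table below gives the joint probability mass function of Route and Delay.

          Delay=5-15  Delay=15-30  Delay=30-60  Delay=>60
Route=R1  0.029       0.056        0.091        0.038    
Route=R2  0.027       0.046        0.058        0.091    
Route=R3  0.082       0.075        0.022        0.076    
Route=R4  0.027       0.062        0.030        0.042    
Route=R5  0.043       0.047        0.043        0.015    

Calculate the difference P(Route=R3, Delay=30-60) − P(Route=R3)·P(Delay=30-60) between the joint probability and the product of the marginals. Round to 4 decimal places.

P(Route=R3) = 0.082 + 0.075 + 0.022 + 0.076 = 0.255.
P(Delay=30-60) = 0.091 + 0.058 + 0.022 + 0.030 + 0.043 = 0.244.
P(Route=R3, Delay=30-60) − P(Route=R3)P(Delay=30-60) = 0.022 − 0.255×0.244 = -0.0402.

-0.0402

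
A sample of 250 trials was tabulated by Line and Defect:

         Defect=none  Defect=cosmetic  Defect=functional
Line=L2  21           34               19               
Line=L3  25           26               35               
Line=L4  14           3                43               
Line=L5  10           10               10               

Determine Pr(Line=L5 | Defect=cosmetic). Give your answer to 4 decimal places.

0.1370

Total with Defect=cosmetic: 34 + 26 + 3 + 10 = 73.
P(Line=L5 | Defect=cosmetic) = 10/73 = 0.1370.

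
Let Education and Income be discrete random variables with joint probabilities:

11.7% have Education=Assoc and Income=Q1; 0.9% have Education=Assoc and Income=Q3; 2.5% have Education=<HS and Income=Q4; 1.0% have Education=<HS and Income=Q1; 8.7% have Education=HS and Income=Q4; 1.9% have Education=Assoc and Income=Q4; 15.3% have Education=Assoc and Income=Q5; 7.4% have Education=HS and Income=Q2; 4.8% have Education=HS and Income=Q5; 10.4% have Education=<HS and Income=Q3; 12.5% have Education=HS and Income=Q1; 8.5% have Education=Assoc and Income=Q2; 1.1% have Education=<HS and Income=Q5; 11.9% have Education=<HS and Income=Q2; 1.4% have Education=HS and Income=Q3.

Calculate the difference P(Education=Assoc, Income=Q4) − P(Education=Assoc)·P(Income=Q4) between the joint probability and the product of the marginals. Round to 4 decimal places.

-0.0312

P(Education=Assoc) = 0.117 + 0.085 + 0.009 + 0.019 + 0.153 = 0.383.
P(Income=Q4) = 0.025 + 0.087 + 0.019 = 0.131.
P(Education=Assoc, Income=Q4) − P(Education=Assoc)P(Income=Q4) = 0.019 − 0.383×0.131 = -0.0312.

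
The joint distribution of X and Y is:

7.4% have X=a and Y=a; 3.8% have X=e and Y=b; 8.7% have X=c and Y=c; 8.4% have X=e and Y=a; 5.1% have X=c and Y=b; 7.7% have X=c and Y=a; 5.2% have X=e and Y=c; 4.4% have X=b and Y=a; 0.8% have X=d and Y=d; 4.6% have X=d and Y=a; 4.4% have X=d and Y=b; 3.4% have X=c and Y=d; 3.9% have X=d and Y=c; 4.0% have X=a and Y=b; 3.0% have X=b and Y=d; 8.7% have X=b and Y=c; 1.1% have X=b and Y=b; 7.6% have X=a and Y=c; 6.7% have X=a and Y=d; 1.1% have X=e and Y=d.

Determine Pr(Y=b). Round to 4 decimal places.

0.1840

P(Y=b) = 0.040 + 0.011 + 0.051 + 0.044 + 0.038 = 0.184.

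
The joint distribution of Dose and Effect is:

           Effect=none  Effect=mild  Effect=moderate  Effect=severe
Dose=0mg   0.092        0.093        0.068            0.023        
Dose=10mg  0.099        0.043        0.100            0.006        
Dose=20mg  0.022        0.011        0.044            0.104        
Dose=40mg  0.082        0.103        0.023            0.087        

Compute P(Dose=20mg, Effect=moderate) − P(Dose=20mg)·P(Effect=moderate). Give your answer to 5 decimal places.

P(Dose=20mg) = 0.022 + 0.011 + 0.044 + 0.104 = 0.181.
P(Effect=moderate) = 0.068 + 0.100 + 0.044 + 0.023 = 0.235.
P(Dose=20mg, Effect=moderate) − P(Dose=20mg)P(Effect=moderate) = 0.044 − 0.181×0.235 = 0.00147.

0.00147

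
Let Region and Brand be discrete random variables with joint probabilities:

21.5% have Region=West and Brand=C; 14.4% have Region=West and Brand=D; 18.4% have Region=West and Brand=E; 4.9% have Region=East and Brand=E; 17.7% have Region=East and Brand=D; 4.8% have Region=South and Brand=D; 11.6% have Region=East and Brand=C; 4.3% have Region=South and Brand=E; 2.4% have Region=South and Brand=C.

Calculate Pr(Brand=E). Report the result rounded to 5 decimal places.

P(Brand=E) = 0.043 + 0.049 + 0.184 = 0.276.

0.27600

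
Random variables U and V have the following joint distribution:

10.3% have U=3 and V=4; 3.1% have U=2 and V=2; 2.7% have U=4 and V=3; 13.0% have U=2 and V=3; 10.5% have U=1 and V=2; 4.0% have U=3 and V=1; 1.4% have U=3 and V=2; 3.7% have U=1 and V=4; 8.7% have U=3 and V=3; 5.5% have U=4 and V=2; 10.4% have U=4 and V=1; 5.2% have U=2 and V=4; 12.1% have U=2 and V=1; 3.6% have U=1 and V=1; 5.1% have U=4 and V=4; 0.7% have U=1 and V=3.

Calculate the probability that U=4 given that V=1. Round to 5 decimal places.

P(V=1) = 0.036 + 0.121 + 0.040 + 0.104 = 0.301.
P(U=4 | V=1) = 0.104/0.301 = 0.34551.

0.34551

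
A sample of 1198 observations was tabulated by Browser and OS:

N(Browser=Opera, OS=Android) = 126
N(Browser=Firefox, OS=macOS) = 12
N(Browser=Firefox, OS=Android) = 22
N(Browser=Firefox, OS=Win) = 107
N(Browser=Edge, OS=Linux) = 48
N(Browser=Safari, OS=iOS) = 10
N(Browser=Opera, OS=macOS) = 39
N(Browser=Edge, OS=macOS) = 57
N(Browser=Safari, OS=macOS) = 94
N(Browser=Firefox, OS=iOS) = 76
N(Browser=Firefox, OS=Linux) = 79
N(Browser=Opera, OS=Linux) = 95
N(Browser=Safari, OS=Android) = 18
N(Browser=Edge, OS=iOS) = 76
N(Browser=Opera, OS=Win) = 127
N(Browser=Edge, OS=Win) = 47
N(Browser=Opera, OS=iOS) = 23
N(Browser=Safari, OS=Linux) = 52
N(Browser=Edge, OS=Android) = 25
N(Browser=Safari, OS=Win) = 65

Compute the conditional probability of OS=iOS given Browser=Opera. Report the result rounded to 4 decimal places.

Total with Browser=Opera: 127 + 39 + 95 + 23 + 126 = 410.
P(OS=iOS | Browser=Opera) = 23/410 = 0.0561.

0.0561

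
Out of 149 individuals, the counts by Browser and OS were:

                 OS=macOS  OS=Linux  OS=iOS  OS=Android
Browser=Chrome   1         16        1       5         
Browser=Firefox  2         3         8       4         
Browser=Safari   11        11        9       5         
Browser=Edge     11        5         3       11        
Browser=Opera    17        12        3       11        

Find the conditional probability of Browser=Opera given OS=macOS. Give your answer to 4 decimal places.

Total with OS=macOS: 1 + 2 + 11 + 11 + 17 = 42.
P(Browser=Opera | OS=macOS) = 17/42 = 0.4048.

0.4048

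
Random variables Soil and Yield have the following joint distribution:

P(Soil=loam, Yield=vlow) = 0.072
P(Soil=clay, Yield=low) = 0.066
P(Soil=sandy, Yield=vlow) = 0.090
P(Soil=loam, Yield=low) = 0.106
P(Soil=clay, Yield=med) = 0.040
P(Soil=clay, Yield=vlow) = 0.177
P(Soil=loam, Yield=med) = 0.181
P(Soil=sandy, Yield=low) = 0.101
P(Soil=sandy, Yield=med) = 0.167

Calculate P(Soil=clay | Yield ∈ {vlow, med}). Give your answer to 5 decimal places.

0.29849

P(Yield=vlow) = 0.090 + 0.072 + 0.177 = 0.339.
P(Yield=med) = 0.167 + 0.181 + 0.040 = 0.388.
P(Yield ∈ {vlow, med}) = 0.339 + 0.388 = 0.727; P(Soil=clay, Yield ∈ {vlow, med}) = 0.177 + 0.040 = 0.217.
P(Soil=clay | Yield ∈ {vlow, med}) = 0.217/0.727 = 0.29849.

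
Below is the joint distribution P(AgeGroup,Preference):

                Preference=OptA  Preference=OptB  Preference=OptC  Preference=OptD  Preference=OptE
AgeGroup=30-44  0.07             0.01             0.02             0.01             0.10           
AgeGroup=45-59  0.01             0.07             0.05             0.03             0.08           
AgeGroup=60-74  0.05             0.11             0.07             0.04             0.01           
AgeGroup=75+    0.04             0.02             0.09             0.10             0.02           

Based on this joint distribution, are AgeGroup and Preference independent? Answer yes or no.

P(AgeGroup=30-44) = 0.21 and P(Preference=OptE) = 0.21, so their product is 0.0441, but P(AgeGroup=30-44, Preference=OptE) = 0.10. Since these differ, AgeGroup and Preference are not independent.

no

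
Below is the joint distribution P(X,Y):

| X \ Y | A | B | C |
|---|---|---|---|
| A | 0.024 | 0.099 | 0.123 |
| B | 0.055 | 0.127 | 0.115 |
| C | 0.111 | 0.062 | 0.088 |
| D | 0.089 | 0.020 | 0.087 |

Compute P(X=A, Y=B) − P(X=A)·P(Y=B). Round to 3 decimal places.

P(X=A) = 0.024 + 0.099 + 0.123 = 0.246.
P(Y=B) = 0.099 + 0.127 + 0.062 + 0.020 = 0.308.
P(X=A, Y=B) − P(X=A)P(Y=B) = 0.099 − 0.246×0.308 = 0.023.

0.023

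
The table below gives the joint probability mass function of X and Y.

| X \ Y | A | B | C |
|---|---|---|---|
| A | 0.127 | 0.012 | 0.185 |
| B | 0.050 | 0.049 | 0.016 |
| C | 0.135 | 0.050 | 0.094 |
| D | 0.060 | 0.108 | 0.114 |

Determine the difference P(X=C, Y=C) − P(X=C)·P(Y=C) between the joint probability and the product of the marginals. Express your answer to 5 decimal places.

P(X=C) = 0.135 + 0.050 + 0.094 = 0.279.
P(Y=C) = 0.185 + 0.016 + 0.094 + 0.114 = 0.409.
P(X=C, Y=C) − P(X=C)P(Y=C) = 0.094 − 0.279×0.409 = -0.02011.

-0.02011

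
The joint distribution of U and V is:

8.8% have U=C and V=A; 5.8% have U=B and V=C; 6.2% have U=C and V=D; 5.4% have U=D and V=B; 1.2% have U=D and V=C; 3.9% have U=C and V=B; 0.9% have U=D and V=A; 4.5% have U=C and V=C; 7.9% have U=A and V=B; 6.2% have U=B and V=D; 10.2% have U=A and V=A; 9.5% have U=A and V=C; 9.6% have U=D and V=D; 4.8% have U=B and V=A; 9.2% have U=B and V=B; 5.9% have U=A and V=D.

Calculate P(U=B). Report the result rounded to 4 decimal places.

P(U=B) = 0.048 + 0.092 + 0.058 + 0.062 = 0.260.

0.2600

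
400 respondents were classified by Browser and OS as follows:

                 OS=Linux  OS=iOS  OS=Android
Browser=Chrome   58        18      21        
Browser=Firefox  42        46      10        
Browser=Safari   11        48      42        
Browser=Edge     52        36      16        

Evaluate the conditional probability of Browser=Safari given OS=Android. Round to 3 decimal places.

Total with OS=Android: 21 + 10 + 42 + 16 = 89.
P(Browser=Safari | OS=Android) = 42/89 = 0.472.

0.472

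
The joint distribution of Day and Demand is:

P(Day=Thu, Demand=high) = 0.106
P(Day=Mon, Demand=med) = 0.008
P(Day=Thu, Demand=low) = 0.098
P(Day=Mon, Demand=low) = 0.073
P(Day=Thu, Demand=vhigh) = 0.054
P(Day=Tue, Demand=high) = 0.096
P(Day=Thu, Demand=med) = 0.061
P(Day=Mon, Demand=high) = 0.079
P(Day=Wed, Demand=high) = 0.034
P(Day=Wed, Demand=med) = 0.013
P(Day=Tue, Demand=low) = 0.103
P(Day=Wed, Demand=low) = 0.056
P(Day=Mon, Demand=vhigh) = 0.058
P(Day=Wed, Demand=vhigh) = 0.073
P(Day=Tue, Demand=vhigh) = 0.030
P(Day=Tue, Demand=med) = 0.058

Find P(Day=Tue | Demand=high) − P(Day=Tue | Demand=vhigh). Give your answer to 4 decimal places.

0.1652

P(Demand=high) = 0.079 + 0.096 + 0.034 + 0.106 = 0.315; P(Day=Tue | Demand=high) = 0.096/0.315 = 0.30476.
P(Demand=vhigh) = 0.058 + 0.030 + 0.073 + 0.054 = 0.215; P(Day=Tue | Demand=vhigh) = 0.030/0.215 = 0.13953.
Difference = 0.1652.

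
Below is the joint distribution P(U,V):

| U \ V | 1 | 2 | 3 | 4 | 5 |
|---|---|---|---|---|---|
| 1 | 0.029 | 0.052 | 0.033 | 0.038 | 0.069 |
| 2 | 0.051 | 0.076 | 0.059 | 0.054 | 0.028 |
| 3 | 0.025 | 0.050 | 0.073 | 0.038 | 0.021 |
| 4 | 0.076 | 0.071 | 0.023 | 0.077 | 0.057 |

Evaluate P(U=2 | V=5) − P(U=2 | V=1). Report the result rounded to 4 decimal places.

-0.1218

P(V=5) = 0.069 + 0.028 + 0.021 + 0.057 = 0.175; P(U=2 | V=5) = 0.028/0.175 = 0.16000.
P(V=1) = 0.029 + 0.051 + 0.025 + 0.076 = 0.181; P(U=2 | V=1) = 0.051/0.181 = 0.28177.
Difference = -0.1218.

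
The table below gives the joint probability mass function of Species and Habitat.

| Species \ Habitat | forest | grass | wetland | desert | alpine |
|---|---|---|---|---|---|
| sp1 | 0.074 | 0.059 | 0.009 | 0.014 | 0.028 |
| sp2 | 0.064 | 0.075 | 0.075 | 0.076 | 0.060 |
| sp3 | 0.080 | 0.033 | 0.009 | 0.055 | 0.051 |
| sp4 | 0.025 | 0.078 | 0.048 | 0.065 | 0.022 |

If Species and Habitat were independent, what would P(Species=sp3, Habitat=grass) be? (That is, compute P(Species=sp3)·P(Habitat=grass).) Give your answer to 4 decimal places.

0.0559

P(Species=sp3) = 0.080 + 0.033 + 0.009 + 0.055 + 0.051 = 0.228.
P(Habitat=grass) = 0.059 + 0.075 + 0.033 + 0.078 = 0.245.
Product: 0.228 × 0.245 = 0.0559.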